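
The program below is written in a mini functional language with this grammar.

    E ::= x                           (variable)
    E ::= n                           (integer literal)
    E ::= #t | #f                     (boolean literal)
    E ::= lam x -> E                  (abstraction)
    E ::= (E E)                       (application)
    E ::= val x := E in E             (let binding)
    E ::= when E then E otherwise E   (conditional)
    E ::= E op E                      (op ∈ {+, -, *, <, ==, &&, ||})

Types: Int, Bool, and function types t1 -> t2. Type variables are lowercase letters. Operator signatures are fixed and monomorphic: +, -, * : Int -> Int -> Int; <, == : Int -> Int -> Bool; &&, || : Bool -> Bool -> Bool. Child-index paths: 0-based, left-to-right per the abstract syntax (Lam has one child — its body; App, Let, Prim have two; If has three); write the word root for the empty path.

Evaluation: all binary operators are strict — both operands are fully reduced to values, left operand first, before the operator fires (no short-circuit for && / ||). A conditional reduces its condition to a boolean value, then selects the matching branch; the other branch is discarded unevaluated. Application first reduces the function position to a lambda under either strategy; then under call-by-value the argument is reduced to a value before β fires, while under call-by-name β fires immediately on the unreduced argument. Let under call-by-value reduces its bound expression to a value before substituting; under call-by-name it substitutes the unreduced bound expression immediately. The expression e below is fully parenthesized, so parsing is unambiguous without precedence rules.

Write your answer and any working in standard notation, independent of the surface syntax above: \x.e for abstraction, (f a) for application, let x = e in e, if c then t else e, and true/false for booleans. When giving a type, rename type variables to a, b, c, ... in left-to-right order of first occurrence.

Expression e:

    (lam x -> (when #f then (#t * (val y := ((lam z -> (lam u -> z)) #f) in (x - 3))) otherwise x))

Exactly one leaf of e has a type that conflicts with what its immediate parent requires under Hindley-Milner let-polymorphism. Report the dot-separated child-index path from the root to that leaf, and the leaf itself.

Derivation:
  unify Bool ~ Bool
  unify Bool ~ Int
  FAIL: mismatch Bool ~ Int

Answer: 0.1.0 : true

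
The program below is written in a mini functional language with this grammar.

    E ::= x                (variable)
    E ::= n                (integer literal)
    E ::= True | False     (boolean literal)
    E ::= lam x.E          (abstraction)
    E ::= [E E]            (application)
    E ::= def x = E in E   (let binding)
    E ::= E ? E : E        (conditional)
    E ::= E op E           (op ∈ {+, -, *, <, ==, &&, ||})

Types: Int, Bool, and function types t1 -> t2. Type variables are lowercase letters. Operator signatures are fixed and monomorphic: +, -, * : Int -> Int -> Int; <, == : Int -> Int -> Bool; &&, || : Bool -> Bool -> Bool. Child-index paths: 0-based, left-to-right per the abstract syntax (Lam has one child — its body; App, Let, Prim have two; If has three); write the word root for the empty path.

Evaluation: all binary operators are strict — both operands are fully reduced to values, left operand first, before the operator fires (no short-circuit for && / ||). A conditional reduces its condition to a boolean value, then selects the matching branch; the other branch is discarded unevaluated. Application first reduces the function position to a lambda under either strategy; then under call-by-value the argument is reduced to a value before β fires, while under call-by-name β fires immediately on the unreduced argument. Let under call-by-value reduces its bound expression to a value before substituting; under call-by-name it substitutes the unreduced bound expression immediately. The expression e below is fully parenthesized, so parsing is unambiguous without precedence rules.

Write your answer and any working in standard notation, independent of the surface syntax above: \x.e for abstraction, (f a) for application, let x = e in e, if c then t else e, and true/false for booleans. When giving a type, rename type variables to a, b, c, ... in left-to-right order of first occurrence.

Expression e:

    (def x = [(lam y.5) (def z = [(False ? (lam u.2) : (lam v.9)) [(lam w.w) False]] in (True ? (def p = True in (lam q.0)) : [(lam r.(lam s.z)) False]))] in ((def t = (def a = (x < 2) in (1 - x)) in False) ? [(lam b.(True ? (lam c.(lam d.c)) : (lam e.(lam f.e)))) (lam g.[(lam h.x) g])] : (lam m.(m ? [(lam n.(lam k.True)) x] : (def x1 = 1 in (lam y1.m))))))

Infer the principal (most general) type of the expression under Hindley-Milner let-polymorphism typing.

Derivation:
\y._ : a -> Int
  unify Bool ~ Bool
\u._ : b -> Int
\v._ : c -> Int
  unify b -> Int ~ c -> Int
  unify b ~ c
  unify Int ~ Int
w : d
\w._ : d -> d
  unify d -> d ~ Bool -> e
  unify d ~ Bool
  unify Bool ~ e
_ _ : Bool
  unify c -> Int ~ Bool -> f
  unify c ~ Bool
  unify Int ~ f
_ _ : Int
let z : Int
  unify Bool ~ Bool
let p : Bool
\q._ : g -> Int
z : Int
\s._ : i -> Int
\r._ : h -> i -> Int
  unify h -> i -> Int ~ Bool -> j
  unify h ~ Bool
  unify i -> Int ~ j
_ _ : i -> Int
  unify g -> Int ~ i -> Int
  unify g ~ i
  unify Int ~ Int
  unify a -> Int ~ (i -> Int) -> k
  unify a ~ i -> Int
  unify Int ~ k
_ _ : Int
let x : Int
x : Int
  unify Int ~ Int
  unify Int ~ Int
let a : Bool
  unify Int ~ Int
x : Int
  unify Int ~ Int
let t : Int
  unify Bool ~ Bool
  unify Bool ~ Bool
c : m
\d._ : n -> m
\c._ : m -> n -> m
e : o
\f._ : p -> o
\e._ : o -> p -> o
  unify m -> n -> m ~ o -> p -> o
  unify m ~ o
  unify n -> o ~ p -> o
  unify n ~ p
  unify o ~ o
\b._ : l -> o -> p -> o
x : Int
\h._ : r -> Int
g : q
  unify r -> Int ~ q -> s
  unify r ~ q
  unify Int ~ s
_ _ : Int
\g._ : q -> Int
  unify l -> o -> p -> o ~ (q -> Int) -> t
  unify l ~ q -> Int
  unify o -> p -> o ~ t
_ _ : o -> p -> o
m : u
  unify u ~ Bool
\k._ : w -> Bool
\n._ : v -> w -> Bool
x : Int
  unify v -> w -> Bool ~ Int -> x
  unify v ~ Int
  unify w -> Bool ~ x
_ _ : w -> Bool
let x1 : Int
m : Bool
\y1._ : y -> Bool
  unify w -> Bool ~ y -> Bool
  unify w ~ y
  unify Bool ~ Bool
\m._ : Bool -> y -> Bool
  unify o -> p -> o ~ Bool -> y -> Bool
  unify o ~ Bool
  unify p -> Bool ~ y -> Bool
  unify p ~ y
  unify Bool ~ Bool

Answer: Bool -> a -> Bool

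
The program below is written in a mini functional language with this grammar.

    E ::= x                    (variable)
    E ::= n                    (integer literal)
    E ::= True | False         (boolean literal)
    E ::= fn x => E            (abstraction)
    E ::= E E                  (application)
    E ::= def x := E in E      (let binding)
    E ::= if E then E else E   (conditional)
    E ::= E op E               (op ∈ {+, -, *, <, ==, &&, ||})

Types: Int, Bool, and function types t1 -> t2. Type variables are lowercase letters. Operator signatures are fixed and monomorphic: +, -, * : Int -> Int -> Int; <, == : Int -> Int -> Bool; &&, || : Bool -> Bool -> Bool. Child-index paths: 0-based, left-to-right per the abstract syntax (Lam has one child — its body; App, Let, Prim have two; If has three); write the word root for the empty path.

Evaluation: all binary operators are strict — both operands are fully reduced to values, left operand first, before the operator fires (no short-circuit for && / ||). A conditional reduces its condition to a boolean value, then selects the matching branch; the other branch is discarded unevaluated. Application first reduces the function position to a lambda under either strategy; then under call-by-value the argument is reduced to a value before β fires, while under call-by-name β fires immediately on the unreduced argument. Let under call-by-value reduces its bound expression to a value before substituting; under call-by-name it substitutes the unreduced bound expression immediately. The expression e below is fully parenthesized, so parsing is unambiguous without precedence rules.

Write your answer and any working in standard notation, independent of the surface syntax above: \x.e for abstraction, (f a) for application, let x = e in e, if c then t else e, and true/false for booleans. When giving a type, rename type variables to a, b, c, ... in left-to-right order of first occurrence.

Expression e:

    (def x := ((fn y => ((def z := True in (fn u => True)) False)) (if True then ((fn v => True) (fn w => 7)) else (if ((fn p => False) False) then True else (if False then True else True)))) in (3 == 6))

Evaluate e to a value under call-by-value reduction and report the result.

Answer: false

Trace:
step 0: (let x = ((\y.((let z = true in (\u.true)) false)) (if true then ((\v.true) (\w.7)) else (if ((\p.false) false) then true else (if false then true else true)))) in (3 == 6))
step 1: [if@0.1] (let x = ((\y.((let z = true in (\u.true)) false)) ((\v.true) (\w.7))) in (3 == 6))
step 2: [beta@0.1] (let x = ((\y.((let z = true in (\u.true)) false)) true) in (3 == 6))
step 3: [beta@0] (let x = ((let z = true in (\u.true)) false) in (3 == 6))
step 4: [let@0.0] (let x = ((\u.true) false) in (3 == 6))
step 5: [beta@0] (let x = true in (3 == 6))
step 6: [let@root] (3 == 6)
step 7: [delta@root] false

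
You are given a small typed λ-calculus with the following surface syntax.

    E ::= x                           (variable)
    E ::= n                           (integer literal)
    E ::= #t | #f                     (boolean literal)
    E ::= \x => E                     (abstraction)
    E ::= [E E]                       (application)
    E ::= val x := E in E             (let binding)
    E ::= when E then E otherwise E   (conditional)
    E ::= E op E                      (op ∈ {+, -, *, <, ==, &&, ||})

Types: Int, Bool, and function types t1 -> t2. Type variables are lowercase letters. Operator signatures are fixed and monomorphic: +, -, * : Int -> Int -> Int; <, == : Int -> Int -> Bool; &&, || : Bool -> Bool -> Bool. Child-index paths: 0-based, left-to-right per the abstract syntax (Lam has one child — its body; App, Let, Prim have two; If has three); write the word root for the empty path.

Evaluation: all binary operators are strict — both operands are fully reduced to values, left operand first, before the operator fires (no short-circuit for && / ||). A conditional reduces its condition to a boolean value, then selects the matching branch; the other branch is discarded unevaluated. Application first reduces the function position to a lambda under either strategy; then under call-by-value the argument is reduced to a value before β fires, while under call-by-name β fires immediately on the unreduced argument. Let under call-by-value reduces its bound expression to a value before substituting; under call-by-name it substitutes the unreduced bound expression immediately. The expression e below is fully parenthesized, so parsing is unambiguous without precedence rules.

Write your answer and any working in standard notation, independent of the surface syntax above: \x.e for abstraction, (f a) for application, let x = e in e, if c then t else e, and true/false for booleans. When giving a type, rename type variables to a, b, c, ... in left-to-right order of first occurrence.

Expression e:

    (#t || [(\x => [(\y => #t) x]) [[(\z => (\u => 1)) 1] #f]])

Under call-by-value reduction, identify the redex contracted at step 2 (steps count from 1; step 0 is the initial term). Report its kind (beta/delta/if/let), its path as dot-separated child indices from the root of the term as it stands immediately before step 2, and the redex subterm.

Trace:
step 0: (true || ((\x.((\y.true) x)) (((\z.(\u.1)) 1) false)))
step 1: [beta@1.1.0] (true || ((\x.((\y.true) x)) ((\u.1) false)))
step 2: [beta@1.1] (true || ((\x.((\y.true) x)) 1))

Answer: beta at 1.1 : ((\u.1) false)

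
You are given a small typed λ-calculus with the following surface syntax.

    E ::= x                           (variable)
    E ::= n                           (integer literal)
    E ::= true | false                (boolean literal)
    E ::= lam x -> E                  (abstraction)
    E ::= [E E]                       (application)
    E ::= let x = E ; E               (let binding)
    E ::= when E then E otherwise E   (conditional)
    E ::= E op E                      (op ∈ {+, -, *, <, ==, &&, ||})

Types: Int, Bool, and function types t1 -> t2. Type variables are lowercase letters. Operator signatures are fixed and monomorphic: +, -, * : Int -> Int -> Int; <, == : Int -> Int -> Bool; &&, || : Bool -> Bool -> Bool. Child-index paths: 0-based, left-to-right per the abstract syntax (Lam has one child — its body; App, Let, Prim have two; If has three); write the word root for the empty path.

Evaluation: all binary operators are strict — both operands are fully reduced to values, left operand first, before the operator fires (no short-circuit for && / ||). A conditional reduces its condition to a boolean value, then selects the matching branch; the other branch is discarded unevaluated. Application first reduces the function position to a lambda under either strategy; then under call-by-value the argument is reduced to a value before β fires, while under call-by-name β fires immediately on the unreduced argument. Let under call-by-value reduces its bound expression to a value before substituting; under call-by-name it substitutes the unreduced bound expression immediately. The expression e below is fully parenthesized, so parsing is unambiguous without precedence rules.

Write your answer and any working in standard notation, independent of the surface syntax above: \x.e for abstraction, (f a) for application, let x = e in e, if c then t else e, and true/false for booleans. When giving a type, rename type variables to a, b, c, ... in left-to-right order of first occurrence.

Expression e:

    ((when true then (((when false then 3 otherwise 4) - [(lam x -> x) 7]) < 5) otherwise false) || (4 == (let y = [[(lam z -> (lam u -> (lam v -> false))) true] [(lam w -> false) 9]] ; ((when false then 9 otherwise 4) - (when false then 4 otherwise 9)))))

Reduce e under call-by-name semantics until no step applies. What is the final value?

Answer: true

Derivation:
step 0: ((if true then (((if false then 3 else 4) - ((\x.x) 7)) < 5) else false) || (4 == (let y = (((\z.(\u.(\v.false))) true) ((\w.false) 9)) in ((if false then 9 else 4) - (if false then 4 else 9)))))
step 1: [if@0] ((((if false then 3 else 4) - ((\x.x) 7)) < 5) || (4 == (let y = (((\z.(\u.(\v.false))) true) ((\w.false) 9)) in ((if false then 9 else 4) - (if false then 4 else 9)))))
step 2: [if@0.0.0] (((4 - ((\x.x) 7)) < 5) || (4 == (let y = (((\z.(\u.(\v.false))) true) ((\w.false) 9)) in ((if false then 9 else 4) - (if false then 4 else 9)))))
step 3: [beta@0.0.1] (((4 - 7) < 5) || (4 == (let y = (((\z.(\u.(\v.false))) true) ((\w.false) 9)) in ((if false then 9 else 4) - (if false then 4 else 9)))))
step 4: [delta@0.0] ((-3 < 5) || (4 == (let y = (((\z.(\u.(\v.false))) true) ((\w.false) 9)) in ((if false then 9 else 4) - (if false then 4 else 9)))))
step 5: [delta@0] (true || (4 == (let y = (((\z.(\u.(\v.false))) true) ((\w.false) 9)) in ((if false then 9 else 4) - (if false then 4 else 9)))))
step 6: [let@1.1] (true || (4 == ((if false then 9 else 4) - (if false then 4 else 9))))
step 7: [if@1.1.0] (true || (4 == (4 - (if false then 4 else 9))))
step 8: [if@1.1.1] (true || (4 == (4 - 9)))
step 9: [delta@1.1] (true || (4 == -5))
step 10: [delta@1] (true || false)
step 11: [delta@root] true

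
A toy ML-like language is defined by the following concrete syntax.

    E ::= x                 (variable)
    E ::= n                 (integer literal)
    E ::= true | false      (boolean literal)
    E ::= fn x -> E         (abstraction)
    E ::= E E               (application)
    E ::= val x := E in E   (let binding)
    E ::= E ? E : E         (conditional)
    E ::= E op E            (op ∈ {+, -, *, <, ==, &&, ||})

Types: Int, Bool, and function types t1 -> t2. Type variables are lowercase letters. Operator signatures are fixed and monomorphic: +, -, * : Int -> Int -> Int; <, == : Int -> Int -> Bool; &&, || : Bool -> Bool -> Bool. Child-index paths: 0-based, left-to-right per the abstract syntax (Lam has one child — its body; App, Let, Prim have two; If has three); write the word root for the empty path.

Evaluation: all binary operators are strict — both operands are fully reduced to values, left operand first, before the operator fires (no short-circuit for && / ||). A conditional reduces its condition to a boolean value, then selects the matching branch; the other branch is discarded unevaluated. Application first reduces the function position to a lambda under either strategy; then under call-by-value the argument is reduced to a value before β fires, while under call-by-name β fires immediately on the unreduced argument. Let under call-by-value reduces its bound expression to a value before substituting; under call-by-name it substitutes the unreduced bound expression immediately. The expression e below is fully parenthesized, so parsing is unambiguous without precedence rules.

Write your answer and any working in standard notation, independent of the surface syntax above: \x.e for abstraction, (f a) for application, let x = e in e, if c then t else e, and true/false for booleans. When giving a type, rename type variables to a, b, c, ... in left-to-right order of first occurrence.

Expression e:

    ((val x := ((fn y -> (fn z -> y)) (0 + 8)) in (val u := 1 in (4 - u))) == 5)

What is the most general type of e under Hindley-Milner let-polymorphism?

Derivation:
y : a
\z._ : b -> a
\y._ : a -> b -> a
  unify Int ~ Int
  unify Int ~ Int
  unify a -> b -> a ~ Int -> c
  unify a ~ Int
  unify b -> Int ~ c
_ _ : b -> Int
let x : forall. b -> Int
let u : Int
  unify Int ~ Int
u : Int
  unify Int ~ Int
  unify Int ~ Int
  unify Int ~ Int

Answer: Bool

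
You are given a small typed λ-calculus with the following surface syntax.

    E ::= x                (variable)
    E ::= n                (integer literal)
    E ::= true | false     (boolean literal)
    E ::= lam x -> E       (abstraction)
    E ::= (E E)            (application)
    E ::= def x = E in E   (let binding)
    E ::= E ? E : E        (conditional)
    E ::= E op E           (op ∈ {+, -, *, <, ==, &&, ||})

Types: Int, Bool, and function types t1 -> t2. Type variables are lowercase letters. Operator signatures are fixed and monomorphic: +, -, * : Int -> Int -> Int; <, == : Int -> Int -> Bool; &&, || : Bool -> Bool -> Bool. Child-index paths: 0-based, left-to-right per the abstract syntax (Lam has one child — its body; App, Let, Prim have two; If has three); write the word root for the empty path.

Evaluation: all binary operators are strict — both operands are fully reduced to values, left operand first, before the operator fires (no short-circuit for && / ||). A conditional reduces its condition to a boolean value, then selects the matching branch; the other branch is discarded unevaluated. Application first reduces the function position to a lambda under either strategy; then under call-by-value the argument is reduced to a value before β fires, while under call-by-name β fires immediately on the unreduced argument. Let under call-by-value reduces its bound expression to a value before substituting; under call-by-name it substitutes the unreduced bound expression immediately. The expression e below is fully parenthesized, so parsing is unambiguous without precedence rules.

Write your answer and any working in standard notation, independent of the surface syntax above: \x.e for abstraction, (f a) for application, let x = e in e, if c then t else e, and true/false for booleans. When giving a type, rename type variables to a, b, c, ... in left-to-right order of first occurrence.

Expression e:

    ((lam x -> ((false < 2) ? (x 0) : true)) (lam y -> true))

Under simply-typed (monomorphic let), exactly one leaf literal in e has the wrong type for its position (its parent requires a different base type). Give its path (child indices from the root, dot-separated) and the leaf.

Derivation:
  unify Bool ~ Int
  FAIL: mismatch Bool ~ Int

Answer: 0.0.0.0 : false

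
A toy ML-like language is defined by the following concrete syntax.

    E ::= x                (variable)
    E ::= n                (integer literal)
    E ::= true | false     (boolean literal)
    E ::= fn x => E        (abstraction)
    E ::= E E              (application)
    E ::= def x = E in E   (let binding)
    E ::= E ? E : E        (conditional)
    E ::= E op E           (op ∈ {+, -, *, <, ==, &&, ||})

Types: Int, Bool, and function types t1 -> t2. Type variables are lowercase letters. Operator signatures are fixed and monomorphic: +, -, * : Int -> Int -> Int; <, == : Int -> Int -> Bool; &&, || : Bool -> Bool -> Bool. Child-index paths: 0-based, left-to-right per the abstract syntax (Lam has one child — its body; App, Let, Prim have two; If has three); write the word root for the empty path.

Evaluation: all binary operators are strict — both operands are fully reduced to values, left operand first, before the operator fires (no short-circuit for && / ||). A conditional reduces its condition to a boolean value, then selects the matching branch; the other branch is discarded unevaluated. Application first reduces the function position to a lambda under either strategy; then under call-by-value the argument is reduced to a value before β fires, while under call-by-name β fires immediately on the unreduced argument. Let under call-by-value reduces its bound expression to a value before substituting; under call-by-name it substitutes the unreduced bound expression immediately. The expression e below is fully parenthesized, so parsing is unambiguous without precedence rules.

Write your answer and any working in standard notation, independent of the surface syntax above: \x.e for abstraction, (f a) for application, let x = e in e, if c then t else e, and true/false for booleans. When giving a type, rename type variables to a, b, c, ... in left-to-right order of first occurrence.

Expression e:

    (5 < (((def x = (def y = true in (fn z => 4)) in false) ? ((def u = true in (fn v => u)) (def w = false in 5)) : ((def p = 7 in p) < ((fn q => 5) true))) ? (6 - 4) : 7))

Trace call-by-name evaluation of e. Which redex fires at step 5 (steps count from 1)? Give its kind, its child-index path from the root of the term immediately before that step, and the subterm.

Working:
step 0: (5 < (if (if (let x = (let y = true in (\z.4)) in false) then ((let u = true in (\v.u)) (let w = false in 5)) else ((let p = 7 in p) < ((\q.5) true))) then (6 - 4) else 7))
step 1: [let@1.0.0] (5 < (if (if false then ((let u = true in (\v.u)) (let w = false in 5)) else ((let p = 7 in p) < ((\q.5) true))) then (6 - 4) else 7))
step 2: [if@1.0] (5 < (if ((let p = 7 in p) < ((\q.5) true)) then (6 - 4) else 7))
step 3: [let@1.0.0] (5 < (if (7 < ((\q.5) true)) then (6 - 4) else 7))
step 4: [beta@1.0.1] (5 < (if (7 < 5) then (6 - 4) else 7))
step 5: [delta@1.0] (5 < (if false then (6 - 4) else 7))

Answer: delta at 1.0 : (7 < 5)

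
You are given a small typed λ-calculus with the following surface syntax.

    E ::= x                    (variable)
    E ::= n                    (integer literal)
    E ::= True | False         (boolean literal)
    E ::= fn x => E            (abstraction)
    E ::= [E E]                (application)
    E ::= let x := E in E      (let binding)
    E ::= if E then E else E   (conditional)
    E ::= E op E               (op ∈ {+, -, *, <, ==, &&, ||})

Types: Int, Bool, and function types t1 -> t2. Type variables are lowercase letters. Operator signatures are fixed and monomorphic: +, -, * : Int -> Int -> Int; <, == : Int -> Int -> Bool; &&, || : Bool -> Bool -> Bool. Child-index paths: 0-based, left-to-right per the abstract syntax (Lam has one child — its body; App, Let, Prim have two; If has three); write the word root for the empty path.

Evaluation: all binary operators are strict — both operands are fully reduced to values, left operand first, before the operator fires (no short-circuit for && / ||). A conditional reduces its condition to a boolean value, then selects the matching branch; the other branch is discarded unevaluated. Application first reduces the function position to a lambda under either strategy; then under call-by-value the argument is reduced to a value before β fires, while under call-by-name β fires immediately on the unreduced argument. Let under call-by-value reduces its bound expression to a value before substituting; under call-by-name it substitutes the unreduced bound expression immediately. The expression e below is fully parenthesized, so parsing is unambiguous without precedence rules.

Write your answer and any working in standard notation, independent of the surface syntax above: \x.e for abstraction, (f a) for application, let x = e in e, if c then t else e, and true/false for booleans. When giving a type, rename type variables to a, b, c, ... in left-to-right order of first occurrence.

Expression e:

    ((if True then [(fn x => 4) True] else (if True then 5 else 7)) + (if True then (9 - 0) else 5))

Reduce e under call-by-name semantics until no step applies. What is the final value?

Answer: 13

Trace:
step 0: ((if true then ((\x.4) true) else (if true then 5 else 7)) + (if true then (9 - 0) else 5))
step 1: [if@0] (((\x.4) true) + (if true then (9 - 0) else 5))
step 2: [beta@0] (4 + (if true then (9 - 0) else 5))
step 3: [if@1] (4 + (9 - 0))
step 4: [delta@1] (4 + 9)
step 5: [delta@root] 13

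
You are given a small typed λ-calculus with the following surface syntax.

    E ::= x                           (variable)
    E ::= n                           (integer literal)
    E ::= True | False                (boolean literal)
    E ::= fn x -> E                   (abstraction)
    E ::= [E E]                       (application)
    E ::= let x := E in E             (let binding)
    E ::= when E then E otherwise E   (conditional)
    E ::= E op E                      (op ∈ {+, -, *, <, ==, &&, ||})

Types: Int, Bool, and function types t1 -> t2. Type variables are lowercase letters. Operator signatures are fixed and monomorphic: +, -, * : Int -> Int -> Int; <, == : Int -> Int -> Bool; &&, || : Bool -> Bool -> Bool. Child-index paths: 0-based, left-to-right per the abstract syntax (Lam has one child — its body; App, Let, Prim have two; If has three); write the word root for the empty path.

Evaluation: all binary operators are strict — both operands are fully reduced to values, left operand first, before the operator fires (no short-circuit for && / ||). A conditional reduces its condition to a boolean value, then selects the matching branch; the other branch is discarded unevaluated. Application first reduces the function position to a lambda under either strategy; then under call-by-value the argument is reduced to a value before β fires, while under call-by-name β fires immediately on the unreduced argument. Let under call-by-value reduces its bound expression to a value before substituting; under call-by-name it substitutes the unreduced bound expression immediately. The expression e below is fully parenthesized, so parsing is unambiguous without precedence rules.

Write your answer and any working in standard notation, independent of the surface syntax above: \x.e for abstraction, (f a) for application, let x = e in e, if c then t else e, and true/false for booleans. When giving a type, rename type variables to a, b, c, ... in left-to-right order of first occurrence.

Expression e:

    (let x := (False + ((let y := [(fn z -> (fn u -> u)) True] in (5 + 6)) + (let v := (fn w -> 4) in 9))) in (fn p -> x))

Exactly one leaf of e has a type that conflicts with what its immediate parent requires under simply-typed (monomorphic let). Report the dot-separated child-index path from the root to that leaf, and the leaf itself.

Answer: 0.0 : false

Trace:
  unify Bool ~ Int
  FAIL: mismatch Bool ~ Int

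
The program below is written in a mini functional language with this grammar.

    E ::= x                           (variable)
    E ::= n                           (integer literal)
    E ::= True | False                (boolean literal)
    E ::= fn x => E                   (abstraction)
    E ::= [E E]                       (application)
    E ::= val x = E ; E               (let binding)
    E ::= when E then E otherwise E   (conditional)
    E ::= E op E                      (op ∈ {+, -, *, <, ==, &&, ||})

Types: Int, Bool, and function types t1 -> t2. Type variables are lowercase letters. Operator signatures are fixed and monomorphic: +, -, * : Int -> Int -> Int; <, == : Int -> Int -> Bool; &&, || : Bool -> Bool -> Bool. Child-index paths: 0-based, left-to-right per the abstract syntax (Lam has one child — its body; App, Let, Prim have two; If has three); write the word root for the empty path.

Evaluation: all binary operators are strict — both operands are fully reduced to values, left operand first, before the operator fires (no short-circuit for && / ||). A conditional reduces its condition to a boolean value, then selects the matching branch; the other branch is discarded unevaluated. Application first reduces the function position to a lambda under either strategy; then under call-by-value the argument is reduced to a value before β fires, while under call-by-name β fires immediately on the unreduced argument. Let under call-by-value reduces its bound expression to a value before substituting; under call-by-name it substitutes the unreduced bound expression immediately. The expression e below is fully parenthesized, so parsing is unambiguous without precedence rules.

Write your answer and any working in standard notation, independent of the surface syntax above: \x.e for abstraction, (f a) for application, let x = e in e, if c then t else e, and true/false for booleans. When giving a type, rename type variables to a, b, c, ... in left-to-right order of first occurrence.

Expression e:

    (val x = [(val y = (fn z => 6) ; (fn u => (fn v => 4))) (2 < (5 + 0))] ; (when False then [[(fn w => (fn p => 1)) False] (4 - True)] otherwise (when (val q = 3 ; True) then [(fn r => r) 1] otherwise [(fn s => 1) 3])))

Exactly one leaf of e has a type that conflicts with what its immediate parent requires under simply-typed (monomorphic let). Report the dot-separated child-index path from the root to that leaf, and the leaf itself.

Derivation:
\z._ : a -> Int
let y : a -> Int
\v._ : c -> Int
\u._ : b -> c -> Int
  unify Int ~ Int
  unify Int ~ Int
  unify Int ~ Int
  unify Int ~ Int
  unify b -> c -> Int ~ Bool -> d
  unify b ~ Bool
  unify c -> Int ~ d
_ _ : c -> Int
let x : c -> Int
  unify Bool ~ Bool
\p._ : f -> Int
\w._ : e -> f -> Int
  unify e -> f -> Int ~ Bool -> g
  unify e ~ Bool
  unify f -> Int ~ g
_ _ : f -> Int
  unify Int ~ Int
  unify Bool ~ Int
  FAIL: mismatch Bool ~ Int

Answer: 1.1.1.1 : true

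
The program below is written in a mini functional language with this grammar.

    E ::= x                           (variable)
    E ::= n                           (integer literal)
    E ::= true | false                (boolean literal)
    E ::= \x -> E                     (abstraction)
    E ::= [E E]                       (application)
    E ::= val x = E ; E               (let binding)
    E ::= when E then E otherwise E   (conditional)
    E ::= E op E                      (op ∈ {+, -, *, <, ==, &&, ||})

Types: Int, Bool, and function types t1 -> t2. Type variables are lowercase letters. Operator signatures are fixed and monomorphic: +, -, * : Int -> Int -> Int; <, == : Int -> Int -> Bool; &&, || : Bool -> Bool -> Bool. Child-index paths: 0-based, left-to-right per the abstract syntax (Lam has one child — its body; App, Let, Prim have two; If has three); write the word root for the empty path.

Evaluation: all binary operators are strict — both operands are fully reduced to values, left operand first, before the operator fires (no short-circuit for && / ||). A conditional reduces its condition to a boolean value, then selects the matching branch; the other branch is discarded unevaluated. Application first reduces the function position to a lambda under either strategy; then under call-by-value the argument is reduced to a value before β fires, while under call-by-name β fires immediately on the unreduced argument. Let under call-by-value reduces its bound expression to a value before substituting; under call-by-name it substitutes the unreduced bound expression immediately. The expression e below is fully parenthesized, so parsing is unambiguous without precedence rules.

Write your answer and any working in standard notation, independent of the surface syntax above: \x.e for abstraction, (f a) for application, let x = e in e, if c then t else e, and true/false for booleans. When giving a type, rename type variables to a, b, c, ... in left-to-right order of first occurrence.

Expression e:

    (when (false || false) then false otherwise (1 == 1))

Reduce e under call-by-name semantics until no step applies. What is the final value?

Answer: true

Derivation:
step 0: (if (false || false) then false else (1 == 1))
step 1: [delta@0] (if false then false else (1 == 1))
step 2: [if@root] (1 == 1)
step 3: [delta@root] true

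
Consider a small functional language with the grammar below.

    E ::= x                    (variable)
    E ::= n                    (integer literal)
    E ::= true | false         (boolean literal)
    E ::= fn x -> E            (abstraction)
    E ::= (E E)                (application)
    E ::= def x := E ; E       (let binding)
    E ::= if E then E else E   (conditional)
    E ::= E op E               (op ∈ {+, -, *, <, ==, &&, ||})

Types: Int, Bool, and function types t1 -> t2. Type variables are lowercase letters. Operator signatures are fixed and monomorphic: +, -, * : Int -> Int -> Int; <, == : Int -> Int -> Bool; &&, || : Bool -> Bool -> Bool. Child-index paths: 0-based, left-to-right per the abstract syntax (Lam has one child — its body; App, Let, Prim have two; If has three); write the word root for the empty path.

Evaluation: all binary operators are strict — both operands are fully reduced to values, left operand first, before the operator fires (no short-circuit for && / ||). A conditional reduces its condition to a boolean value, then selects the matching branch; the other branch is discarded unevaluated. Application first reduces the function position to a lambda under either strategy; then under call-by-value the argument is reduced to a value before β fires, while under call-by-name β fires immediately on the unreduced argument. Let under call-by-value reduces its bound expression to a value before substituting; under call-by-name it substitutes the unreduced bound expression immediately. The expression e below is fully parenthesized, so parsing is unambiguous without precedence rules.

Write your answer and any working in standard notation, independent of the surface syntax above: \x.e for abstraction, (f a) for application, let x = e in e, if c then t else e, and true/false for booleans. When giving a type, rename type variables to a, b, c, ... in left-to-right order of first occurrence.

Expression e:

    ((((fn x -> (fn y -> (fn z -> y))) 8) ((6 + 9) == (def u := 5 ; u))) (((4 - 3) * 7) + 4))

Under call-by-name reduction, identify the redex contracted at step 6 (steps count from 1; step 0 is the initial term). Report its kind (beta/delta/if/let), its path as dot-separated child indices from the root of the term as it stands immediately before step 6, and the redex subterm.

Trace:
step 0: ((((\x.(\y.(\z.y))) 8) ((6 + 9) == (let u = 5 in u))) (((4 - 3) * 7) + 4))
step 1: [beta@0.0] (((\y.(\z.y)) ((6 + 9) == (let u = 5 in u))) (((4 - 3) * 7) + 4))
step 2: [beta@0] ((\z.((6 + 9) == (let u = 5 in u))) (((4 - 3) * 7) + 4))
step 3: [beta@root] ((6 + 9) == (let u = 5 in u))
step 4: [delta@0] (15 == (let u = 5 in u))
step 5: [let@1] (15 == 5)
step 6: [delta@root] false

Answer: delta at root : (15 == 5)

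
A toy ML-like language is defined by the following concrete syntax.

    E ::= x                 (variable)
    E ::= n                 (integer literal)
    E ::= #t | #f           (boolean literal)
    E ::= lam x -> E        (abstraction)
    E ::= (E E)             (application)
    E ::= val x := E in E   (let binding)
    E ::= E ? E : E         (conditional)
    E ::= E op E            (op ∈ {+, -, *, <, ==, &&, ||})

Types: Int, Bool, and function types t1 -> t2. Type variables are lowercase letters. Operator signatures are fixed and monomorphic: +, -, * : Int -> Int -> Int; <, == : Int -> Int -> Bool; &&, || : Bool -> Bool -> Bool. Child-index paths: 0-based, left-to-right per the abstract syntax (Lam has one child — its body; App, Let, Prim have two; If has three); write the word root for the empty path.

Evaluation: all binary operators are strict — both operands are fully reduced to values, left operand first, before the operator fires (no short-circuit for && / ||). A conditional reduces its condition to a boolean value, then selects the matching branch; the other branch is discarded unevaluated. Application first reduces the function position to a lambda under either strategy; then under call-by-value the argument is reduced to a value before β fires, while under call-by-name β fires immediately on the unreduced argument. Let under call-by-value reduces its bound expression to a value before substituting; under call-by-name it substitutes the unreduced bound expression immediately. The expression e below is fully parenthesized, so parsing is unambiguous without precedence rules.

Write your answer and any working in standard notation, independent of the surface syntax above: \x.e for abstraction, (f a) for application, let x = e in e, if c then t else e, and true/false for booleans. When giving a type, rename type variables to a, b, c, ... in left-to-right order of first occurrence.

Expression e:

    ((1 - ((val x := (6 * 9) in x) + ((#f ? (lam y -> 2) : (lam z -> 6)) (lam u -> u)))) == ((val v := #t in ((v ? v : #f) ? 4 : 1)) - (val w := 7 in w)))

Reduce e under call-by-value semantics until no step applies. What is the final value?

Answer: false

Working:
step 0: ((1 - ((let x = (6 * 9) in x) + ((if false then (\y.2) else (\z.6)) (\u.u)))) == ((let v = true in (if (if v then v else false) then 4 else 1)) - (let w = 7 in w)))
step 1: [delta@0.1.0.0] ((1 - ((let x = 54 in x) + ((if false then (\y.2) else (\z.6)) (\u.u)))) == ((let v = true in (if (if v then v else false) then 4 else 1)) - (let w = 7 in w)))
step 2: [let@0.1.0] ((1 - (54 + ((if false then (\y.2) else (\z.6)) (\u.u)))) == ((let v = true in (if (if v then v else false) then 4 else 1)) - (let w = 7 in w)))
step 3: [if@0.1.1.0] ((1 - (54 + ((\z.6) (\u.u)))) == ((let v = true in (if (if v then v else false) then 4 else 1)) - (let w = 7 in w)))
step 4: [beta@0.1.1] ((1 - (54 + 6)) == ((let v = true in (if (if v then v else false) then 4 else 1)) - (let w = 7 in w)))
step 5: [delta@0.1] ((1 - 60) == ((let v = true in (if (if v then v else false) then 4 else 1)) - (let w = 7 in w)))
step 6: [delta@0] (-59 == ((let v = true in (if (if v then v else false) then 4 else 1)) - (let w = 7 in w)))
step 7: [let@1.0] (-59 == ((if (if true then true else false) then 4 else 1) - (let w = 7 in w)))
step 8: [if@1.0.0] (-59 == ((if true then 4 else 1) - (let w = 7 in w)))
step 9: [if@1.0] (-59 == (4 - (let w = 7 in w)))
step 10: [let@1.1] (-59 == (4 - 7))
step 11: [delta@1] (-59 == -3)
step 12: [delta@root] false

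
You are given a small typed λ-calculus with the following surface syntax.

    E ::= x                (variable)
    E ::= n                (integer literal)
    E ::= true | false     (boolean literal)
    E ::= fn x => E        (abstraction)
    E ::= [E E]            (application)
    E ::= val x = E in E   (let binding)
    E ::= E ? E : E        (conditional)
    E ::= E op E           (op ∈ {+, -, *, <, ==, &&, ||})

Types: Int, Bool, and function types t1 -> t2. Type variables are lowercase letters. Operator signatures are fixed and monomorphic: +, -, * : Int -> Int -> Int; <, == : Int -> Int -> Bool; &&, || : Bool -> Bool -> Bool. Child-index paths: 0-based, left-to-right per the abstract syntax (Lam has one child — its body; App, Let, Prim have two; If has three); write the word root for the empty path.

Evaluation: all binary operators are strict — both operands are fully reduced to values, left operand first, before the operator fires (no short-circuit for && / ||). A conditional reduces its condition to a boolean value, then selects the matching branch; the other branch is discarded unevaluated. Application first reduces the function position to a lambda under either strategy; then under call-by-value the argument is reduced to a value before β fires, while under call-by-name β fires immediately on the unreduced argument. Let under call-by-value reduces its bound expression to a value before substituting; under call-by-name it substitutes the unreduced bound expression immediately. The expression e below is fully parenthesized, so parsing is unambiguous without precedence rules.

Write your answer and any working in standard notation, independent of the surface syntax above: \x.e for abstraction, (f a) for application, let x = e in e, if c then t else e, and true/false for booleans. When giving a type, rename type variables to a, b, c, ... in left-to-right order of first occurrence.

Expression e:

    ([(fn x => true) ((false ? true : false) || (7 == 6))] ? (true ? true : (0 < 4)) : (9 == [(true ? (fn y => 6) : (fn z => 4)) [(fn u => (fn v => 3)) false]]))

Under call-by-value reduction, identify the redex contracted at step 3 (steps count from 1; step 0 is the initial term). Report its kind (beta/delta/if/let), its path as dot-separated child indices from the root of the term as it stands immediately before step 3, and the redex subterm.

Working:
step 0: (if ((\x.true) ((if false then true else false) || (7 == 6))) then (if true then true else (0 < 4)) else (9 == ((if true then (\y.6) else (\z.4)) ((\u.(\v.3)) false))))
step 1: [if@0.1.0] (if ((\x.true) (false || (7 == 6))) then (if true then true else (0 < 4)) else (9 == ((if true then (\y.6) else (\z.4)) ((\u.(\v.3)) false))))
step 2: [delta@0.1.1] (if ((\x.true) (false || false)) then (if true then true else (0 < 4)) else (9 == ((if true then (\y.6) else (\z.4)) ((\u.(\v.3)) false))))
step 3: [delta@0.1] (if ((\x.true) false) then (if true then true else (0 < 4)) else (9 == ((if true then (\y.6) else (\z.4)) ((\u.(\v.3)) false))))

Answer: delta at 0.1 : (false || false)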